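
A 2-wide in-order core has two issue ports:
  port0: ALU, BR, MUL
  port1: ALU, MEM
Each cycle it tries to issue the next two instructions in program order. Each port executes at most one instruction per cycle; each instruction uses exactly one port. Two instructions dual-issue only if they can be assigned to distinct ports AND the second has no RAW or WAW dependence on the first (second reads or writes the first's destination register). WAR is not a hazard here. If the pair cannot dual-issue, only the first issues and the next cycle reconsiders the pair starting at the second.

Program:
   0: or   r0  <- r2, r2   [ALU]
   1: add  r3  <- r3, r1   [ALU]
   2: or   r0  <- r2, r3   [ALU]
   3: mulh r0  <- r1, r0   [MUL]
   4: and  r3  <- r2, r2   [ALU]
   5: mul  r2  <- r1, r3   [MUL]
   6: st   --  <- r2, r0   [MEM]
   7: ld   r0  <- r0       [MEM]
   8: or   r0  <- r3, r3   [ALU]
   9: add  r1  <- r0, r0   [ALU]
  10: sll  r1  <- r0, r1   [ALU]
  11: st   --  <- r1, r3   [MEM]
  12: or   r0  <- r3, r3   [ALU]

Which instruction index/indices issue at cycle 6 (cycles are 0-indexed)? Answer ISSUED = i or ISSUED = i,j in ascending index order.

ISSUED = 8

  cy0 -> i0&i1 (or.ALU+add.ALU) 2-wide
  cy1 -> i2 (or.ALU) RAW+WAW r0
  cy2 -> i3&i4 (mulh.MUL+and.ALU) 2-wide
  cy3 -> i5 (mul.MUL) RAW r2
  cy4 -> i6 (st.MEM) no-port MEM/MEM
  cy5 -> i7 (ld.MEM) WAW r0
  cy6 -> i8 (or.ALU) RAW r0
  cy7 -> i9 (add.ALU) RAW+WAW r1
  cy8 -> i10 (sll.ALU) RAW r1
  cy9 -> i11&i12 (st.MEM+or.ALU) 2-wide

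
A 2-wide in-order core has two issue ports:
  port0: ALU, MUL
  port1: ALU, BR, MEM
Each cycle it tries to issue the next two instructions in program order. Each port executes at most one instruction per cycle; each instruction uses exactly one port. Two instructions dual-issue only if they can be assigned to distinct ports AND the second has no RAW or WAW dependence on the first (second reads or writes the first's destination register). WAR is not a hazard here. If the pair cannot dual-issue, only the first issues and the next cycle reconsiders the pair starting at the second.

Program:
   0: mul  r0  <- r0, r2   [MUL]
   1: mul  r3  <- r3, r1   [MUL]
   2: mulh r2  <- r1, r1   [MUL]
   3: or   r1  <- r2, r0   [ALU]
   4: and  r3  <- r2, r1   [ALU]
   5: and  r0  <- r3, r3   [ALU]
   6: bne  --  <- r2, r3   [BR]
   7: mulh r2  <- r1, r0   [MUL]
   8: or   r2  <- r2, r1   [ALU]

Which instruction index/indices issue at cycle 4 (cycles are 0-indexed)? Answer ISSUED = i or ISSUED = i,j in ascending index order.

c0: i0 mul.MUL  no-port MUL/MUL
c1: i1 mul.MUL  no-port MUL/MUL
c2: i2 mulh.MUL  RAW r2
c3: i3 or.ALU  RAW r1
c4: i4 and.ALU  RAW r3
c5: i5+i6 and.ALU+bne.BR  2-wide
c6: i7 mulh.MUL  RAW+WAW r2
c7: i8 or.ALU  tail

ISSUED = 4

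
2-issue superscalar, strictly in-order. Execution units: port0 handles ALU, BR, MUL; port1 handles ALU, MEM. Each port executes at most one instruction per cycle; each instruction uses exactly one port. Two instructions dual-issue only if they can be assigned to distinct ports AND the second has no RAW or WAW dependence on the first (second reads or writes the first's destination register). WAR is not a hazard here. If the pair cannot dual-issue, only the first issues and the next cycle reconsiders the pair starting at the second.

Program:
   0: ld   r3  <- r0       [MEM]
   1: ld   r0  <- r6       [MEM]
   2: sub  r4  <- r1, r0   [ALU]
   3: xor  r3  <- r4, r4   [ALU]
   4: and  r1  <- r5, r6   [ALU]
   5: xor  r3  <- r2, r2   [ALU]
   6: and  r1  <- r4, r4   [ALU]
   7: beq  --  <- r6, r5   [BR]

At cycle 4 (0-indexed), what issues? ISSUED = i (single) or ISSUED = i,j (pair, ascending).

ISSUED = 5,6

t=0 i0:ld ; no-port MEM/MEM
t=1 i1:ld ; RAW r0
t=2 i2:sub ; RAW r4
t=3 i3/i4:xor;and ; pair
t=4 i5/i6:xor;and ; pair
t=5 i7:beq ; tail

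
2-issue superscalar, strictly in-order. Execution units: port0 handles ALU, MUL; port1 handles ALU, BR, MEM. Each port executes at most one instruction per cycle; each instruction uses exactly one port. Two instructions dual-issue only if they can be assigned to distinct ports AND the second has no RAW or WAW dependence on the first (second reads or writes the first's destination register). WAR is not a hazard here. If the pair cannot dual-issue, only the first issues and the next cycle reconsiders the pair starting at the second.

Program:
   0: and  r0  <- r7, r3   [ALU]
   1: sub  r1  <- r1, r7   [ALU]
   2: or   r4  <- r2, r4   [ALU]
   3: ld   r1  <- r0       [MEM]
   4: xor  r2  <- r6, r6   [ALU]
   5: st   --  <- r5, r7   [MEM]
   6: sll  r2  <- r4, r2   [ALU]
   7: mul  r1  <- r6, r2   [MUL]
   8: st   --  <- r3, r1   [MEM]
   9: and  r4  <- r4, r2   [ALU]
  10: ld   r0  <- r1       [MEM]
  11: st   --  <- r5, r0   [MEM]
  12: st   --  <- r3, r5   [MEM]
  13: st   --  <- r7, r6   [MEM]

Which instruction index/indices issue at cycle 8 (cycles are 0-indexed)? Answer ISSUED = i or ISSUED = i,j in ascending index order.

0. and/sub @i0,i1  | pair
1. or/ld @i2,i3  | pair
2. xor/st @i4,i5  | pair
3. sll @i6  | RAW r2
4. mul @i7  | RAW r1
5. st/and @i8,i9  | pair
6. ld @i10  | no-port MEM/MEM
7. st @i11  | no-port MEM/MEM
8. st @i12  | no-port MEM/MEM
9. st @i13  | tail

ISSUED = 12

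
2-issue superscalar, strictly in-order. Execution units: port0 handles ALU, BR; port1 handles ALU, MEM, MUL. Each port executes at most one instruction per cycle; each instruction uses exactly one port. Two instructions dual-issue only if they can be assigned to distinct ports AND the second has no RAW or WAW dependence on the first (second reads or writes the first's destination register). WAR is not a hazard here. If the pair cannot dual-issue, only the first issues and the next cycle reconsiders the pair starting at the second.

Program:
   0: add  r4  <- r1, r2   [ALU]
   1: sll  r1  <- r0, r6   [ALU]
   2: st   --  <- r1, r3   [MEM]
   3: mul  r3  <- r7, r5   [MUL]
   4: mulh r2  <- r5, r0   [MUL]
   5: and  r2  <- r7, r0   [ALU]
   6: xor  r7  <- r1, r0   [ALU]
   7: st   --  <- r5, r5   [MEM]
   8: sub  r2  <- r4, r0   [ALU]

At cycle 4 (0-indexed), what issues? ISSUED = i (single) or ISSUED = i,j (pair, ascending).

[0] i0/i1  add.ALU/sll.ALU  -- pair
[1] i2  st.MEM  -- no-port MEM/MUL
[2] i3  mul.MUL  -- no-port MUL/MUL
[3] i4  mulh.MUL  -- WAW r2
[4] i5/i6  and.ALU/xor.ALU  -- pair
[5] i7/i8  st.MEM/sub.ALU  -- pair

ISSUED = 5,6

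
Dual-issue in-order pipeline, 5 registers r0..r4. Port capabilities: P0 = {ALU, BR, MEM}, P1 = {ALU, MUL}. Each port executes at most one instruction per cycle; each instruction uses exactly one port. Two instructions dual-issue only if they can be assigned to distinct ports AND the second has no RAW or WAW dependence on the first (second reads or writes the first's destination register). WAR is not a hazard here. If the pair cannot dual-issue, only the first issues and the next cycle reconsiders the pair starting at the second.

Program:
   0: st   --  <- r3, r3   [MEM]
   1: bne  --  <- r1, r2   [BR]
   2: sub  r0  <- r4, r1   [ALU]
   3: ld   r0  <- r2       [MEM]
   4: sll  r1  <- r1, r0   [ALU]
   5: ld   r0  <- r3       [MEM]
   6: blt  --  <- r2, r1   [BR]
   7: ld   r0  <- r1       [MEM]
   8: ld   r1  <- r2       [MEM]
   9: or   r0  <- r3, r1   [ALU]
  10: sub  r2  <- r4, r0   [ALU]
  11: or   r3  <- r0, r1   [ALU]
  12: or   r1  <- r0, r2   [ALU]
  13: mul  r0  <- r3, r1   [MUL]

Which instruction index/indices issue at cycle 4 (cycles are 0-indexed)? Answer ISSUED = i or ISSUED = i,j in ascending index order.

c0: i0 st  no-port MEM/BR
c1: i1/i2 bne sub  2-wide
c2: i3 ld  RAW r0
c3: i4/i5 sll ld  2-wide
c4: i6 blt  no-port BR/MEM
c5: i7 ld  no-port MEM/MEM
c6: i8 ld  RAW r1
c7: i9 or  RAW r0
c8: i10/i11 sub or  2-wide
c9: i12 or  RAW r1
c10: i13 mul  tail

ISSUED = 6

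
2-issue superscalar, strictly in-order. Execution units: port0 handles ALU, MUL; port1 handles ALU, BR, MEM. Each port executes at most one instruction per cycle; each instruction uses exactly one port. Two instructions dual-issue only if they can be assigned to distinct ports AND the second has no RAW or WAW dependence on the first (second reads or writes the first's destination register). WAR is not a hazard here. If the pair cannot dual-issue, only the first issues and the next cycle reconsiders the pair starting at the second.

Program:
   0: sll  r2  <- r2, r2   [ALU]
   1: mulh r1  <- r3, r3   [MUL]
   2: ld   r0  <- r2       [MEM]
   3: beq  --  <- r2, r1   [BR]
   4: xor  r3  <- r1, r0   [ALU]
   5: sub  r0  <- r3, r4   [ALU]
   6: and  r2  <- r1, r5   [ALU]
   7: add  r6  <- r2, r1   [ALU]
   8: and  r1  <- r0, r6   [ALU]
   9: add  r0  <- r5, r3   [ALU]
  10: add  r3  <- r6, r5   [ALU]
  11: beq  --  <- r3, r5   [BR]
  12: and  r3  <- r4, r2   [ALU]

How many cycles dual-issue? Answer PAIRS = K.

t=0 i0,i1:sll;mulh ; pair
t=1 i2:ld ; no-port MEM/BR
t=2 i3,i4:beq;xor ; pair
t=3 i5,i6:sub;and ; pair
t=4 i7:add ; RAW r6
t=5 i8,i9:and;add ; pair
t=6 i10:add ; RAW r3
t=7 i11,i12:beq;and ; pair

PAIRS = 5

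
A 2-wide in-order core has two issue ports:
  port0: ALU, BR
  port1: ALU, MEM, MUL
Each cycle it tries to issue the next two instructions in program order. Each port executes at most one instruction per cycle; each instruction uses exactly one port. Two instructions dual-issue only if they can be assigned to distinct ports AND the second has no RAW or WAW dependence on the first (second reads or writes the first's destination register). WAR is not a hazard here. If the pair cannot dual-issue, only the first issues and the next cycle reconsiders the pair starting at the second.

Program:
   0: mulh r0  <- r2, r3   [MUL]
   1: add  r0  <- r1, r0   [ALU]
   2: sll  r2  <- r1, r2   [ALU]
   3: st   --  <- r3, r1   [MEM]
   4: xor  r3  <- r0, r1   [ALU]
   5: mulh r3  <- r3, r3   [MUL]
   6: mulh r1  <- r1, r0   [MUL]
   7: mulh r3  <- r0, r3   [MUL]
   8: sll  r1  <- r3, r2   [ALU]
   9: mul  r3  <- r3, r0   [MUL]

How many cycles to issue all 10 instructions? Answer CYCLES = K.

CYCLES = 7

c0: i0 mulh.MUL  RAW+WAW r0
c1: i1+i2 add.ALU/sll.ALU  pair
c2: i3+i4 st.MEM/xor.ALU  pair
c3: i5 mulh.MUL  no-port MUL/MUL
c4: i6 mulh.MUL  no-port MUL/MUL
c5: i7 mulh.MUL  RAW r3
c6: i8+i9 sll.ALU/mul.MUL  pair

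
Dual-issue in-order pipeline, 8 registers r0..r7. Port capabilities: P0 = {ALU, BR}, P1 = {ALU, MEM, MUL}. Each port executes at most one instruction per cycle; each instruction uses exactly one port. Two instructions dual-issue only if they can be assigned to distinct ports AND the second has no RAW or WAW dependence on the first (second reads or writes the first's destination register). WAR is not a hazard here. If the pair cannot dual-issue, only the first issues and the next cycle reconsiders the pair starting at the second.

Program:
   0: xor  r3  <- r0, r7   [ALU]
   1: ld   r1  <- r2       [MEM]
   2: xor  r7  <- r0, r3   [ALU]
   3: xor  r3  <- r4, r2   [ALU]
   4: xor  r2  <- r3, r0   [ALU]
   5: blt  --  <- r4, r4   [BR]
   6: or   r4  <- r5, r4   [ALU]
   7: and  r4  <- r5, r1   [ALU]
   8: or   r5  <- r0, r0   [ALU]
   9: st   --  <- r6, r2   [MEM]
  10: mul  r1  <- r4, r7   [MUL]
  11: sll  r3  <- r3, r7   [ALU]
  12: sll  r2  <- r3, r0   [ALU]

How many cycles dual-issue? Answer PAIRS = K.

PAIRS = 5

  cy0 -> i0+i1 (xor.ALU ld.MEM) pair
  cy1 -> i2+i3 (xor.ALU xor.ALU) pair
  cy2 -> i4+i5 (xor.ALU blt.BR) pair
  cy3 -> i6 (or.ALU) WAW r4
  cy4 -> i7+i8 (and.ALU or.ALU) pair
  cy5 -> i9 (st.MEM) no-port MEM/MUL
  cy6 -> i10+i11 (mul.MUL sll.ALU) pair
  cy7 -> i12 (sll.ALU) tail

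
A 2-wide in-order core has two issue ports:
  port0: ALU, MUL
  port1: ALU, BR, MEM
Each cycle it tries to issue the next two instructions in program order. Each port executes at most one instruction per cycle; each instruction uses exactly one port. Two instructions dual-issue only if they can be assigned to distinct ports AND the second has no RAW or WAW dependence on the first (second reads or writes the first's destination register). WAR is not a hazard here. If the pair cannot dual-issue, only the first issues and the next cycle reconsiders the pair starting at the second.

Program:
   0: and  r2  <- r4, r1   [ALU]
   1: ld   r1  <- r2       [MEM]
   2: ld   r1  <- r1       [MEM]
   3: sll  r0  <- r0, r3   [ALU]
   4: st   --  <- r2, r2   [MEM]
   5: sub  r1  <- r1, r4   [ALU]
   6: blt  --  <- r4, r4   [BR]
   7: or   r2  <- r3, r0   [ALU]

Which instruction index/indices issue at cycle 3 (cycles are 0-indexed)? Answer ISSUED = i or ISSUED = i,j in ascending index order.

ISSUED = 4,5

  cy0 -> i0 (and.ALU) RAW r2
  cy1 -> i1 (ld.MEM) no-port MEM/MEM
  cy2 -> i2+i3 (ld.MEM+sll.ALU) dual
  cy3 -> i4+i5 (st.MEM+sub.ALU) dual
  cy4 -> i6+i7 (blt.BR+or.ALU) dual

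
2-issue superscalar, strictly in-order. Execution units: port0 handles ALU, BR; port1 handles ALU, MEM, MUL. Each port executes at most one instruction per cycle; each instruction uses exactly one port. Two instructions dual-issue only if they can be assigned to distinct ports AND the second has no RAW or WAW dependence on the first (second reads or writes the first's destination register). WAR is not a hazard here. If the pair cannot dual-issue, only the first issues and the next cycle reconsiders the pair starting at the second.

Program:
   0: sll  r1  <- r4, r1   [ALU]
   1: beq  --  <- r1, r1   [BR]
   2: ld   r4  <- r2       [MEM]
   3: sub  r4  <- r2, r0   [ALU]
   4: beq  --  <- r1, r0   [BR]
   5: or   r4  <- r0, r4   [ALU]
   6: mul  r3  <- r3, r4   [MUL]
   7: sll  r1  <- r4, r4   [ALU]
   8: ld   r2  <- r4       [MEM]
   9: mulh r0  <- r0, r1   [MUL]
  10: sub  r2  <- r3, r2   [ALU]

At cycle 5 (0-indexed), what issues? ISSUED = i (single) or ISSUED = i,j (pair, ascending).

t=0 i0:sll ; RAW r1
t=1 i1,i2:beq/ld ; dual
t=2 i3,i4:sub/beq ; dual
t=3 i5:or ; RAW r4
t=4 i6,i7:mul/sll ; dual
t=5 i8:ld ; no-port MEM/MUL
t=6 i9,i10:mulh/sub ; dual

ISSUED = 8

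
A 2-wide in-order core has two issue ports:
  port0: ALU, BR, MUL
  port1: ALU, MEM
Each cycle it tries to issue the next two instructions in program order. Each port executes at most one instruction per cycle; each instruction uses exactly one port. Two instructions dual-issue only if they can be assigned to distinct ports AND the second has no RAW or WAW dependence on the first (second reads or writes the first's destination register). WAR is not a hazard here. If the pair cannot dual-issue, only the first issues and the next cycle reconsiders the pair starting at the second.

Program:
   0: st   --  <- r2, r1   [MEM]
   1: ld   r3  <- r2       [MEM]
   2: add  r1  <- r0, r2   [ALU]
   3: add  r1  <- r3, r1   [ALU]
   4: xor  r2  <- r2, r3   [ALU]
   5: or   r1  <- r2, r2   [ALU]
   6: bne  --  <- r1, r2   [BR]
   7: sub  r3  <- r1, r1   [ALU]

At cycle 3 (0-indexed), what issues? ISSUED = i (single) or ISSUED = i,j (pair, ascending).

0. st.MEM @i0  | no-port MEM/MEM
1. ld.MEM add.ALU @i1/i2  | dual
2. add.ALU xor.ALU @i3/i4  | dual
3. or.ALU @i5  | RAW r1
4. bne.BR sub.ALU @i6/i7  | dual

ISSUED = 5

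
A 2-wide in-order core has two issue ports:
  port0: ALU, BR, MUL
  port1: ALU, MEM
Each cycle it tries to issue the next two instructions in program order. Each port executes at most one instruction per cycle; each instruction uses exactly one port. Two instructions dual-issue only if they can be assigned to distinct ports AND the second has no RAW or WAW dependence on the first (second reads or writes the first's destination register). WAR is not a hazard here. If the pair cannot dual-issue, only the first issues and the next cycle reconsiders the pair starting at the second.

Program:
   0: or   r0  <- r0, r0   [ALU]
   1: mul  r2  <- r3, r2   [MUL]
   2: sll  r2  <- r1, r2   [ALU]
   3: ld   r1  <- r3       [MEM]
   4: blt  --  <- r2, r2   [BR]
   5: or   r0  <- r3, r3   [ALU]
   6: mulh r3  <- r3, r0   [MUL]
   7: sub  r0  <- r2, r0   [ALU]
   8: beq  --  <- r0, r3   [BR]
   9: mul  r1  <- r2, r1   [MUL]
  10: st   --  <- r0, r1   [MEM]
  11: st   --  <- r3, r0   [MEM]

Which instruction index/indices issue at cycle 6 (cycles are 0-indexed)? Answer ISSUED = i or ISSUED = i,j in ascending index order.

ISSUED = 10

0. or.ALU;mul.MUL @i0/i1  | dual
1. sll.ALU;ld.MEM @i2/i3  | dual
2. blt.BR;or.ALU @i4/i5  | dual
3. mulh.MUL;sub.ALU @i6/i7  | dual
4. beq.BR @i8  | no-port BR/MUL
5. mul.MUL @i9  | RAW r1
6. st.MEM @i10  | no-port MEM/MEM
7. st.MEM @i11  | tail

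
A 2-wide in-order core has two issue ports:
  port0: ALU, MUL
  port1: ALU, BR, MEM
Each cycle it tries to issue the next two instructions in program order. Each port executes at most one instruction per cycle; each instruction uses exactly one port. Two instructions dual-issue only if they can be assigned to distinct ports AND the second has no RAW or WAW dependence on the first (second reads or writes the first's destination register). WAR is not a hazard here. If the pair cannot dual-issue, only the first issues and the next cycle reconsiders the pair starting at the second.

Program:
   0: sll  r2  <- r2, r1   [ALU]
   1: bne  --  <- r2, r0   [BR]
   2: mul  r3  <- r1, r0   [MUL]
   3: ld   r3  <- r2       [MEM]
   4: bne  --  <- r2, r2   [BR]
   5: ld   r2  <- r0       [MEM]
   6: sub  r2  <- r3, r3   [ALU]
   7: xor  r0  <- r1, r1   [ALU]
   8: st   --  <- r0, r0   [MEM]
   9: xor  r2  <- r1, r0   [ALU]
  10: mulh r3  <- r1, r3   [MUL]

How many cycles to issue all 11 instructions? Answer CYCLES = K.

  cy0 -> i0 (sll) RAW r2
  cy1 -> i1,i2 (bne mul) pair
  cy2 -> i3 (ld) no-port MEM/BR
  cy3 -> i4 (bne) no-port BR/MEM
  cy4 -> i5 (ld) WAW r2
  cy5 -> i6,i7 (sub xor) pair
  cy6 -> i8,i9 (st xor) pair
  cy7 -> i10 (mulh) tail

CYCLES = 8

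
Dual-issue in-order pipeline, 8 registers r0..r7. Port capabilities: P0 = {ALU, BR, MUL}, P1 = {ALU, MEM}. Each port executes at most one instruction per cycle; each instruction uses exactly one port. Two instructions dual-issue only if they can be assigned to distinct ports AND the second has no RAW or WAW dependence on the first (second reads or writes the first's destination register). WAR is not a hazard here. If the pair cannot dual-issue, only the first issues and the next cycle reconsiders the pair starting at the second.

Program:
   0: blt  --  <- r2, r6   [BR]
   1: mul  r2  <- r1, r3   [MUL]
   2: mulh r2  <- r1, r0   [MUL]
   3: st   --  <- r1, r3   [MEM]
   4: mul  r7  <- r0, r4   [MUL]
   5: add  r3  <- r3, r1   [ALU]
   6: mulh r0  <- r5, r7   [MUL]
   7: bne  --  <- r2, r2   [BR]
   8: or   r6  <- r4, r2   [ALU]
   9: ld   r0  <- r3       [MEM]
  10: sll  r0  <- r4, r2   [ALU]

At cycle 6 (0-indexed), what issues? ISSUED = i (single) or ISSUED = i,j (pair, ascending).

c0: i0 blt.BR  no-port BR/MUL
c1: i1 mul.MUL  no-port MUL/MUL
c2: i2&i3 mulh.MUL/st.MEM  dual
c3: i4&i5 mul.MUL/add.ALU  dual
c4: i6 mulh.MUL  no-port MUL/BR
c5: i7&i8 bne.BR/or.ALU  dual
c6: i9 ld.MEM  WAW r0
c7: i10 sll.ALU  tail

ISSUED = 9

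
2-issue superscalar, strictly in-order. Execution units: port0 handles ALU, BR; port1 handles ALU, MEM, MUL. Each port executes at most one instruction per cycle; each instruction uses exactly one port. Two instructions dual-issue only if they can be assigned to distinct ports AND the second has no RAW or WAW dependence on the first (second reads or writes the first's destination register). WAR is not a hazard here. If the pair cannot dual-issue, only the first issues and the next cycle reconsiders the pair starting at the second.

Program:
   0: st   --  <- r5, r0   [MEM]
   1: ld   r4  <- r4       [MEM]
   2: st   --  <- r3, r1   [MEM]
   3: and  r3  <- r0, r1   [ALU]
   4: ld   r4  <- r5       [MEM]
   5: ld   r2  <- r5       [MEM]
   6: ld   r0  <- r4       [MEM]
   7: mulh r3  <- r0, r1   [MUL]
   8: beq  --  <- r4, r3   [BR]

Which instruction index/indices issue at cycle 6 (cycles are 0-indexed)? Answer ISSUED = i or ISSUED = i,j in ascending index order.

0. st.MEM @i0  | no-port MEM/MEM
1. ld.MEM @i1  | no-port MEM/MEM
2. st.MEM+and.ALU @i2+i3  | pair
3. ld.MEM @i4  | no-port MEM/MEM
4. ld.MEM @i5  | no-port MEM/MEM
5. ld.MEM @i6  | no-port MEM/MUL
6. mulh.MUL @i7  | RAW r3
7. beq.BR @i8  | tail

ISSUED = 7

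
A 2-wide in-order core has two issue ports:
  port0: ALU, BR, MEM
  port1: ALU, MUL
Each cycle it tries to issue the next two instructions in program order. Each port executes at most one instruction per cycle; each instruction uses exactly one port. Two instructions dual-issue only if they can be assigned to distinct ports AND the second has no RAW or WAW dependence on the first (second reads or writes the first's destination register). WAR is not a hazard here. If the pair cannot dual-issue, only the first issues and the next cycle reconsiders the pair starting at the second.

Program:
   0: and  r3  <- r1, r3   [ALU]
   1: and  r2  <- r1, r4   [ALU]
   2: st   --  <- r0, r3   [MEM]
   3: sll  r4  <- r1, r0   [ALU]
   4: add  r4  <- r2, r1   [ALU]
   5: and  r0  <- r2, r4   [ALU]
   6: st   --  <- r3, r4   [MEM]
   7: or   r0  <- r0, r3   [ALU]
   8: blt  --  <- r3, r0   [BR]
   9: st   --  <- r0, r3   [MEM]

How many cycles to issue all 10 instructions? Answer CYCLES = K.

  cy0 -> i0+i1 (and;and) 2-wide
  cy1 -> i2+i3 (st;sll) 2-wide
  cy2 -> i4 (add) RAW r4
  cy3 -> i5+i6 (and;st) 2-wide
  cy4 -> i7 (or) RAW r0
  cy5 -> i8 (blt) no-port BR/MEM
  cy6 -> i9 (st) tail

CYCLES = 7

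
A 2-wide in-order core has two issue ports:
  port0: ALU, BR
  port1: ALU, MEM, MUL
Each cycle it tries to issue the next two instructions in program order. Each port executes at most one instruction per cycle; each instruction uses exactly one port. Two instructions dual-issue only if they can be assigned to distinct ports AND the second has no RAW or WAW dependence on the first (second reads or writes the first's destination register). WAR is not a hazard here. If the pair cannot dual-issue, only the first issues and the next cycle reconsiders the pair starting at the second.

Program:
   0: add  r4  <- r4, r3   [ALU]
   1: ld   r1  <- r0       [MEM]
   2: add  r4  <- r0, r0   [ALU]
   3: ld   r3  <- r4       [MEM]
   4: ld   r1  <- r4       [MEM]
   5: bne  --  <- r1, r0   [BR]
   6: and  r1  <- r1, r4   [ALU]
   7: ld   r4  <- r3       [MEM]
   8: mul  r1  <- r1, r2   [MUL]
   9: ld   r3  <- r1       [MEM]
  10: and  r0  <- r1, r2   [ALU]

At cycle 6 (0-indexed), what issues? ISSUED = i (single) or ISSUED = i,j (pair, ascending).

ISSUED = 8

  cy0 -> i0&i1 (add+ld) 2-wide
  cy1 -> i2 (add) RAW r4
  cy2 -> i3 (ld) no-port MEM/MEM
  cy3 -> i4 (ld) RAW r1
  cy4 -> i5&i6 (bne+and) 2-wide
  cy5 -> i7 (ld) no-port MEM/MUL
  cy6 -> i8 (mul) no-port MUL/MEM
  cy7 -> i9&i10 (ld+and) 2-wide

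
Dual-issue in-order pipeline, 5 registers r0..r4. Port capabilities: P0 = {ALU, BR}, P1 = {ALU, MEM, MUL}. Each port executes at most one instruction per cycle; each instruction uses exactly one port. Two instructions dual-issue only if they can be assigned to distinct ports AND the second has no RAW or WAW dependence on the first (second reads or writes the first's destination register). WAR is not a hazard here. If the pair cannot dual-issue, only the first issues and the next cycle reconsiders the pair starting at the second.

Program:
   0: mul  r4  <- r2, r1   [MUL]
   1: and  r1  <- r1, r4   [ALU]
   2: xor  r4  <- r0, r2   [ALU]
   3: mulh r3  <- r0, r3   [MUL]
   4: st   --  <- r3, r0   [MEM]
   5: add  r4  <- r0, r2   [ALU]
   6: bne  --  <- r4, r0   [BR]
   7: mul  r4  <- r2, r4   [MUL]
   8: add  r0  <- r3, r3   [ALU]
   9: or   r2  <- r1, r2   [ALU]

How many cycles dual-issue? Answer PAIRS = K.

[0] i0  mul  -- RAW r4
[1] i1,i2  and+xor  -- dual
[2] i3  mulh  -- no-port MUL/MEM
[3] i4,i5  st+add  -- dual
[4] i6,i7  bne+mul  -- dual
[5] i8,i9  add+or  -- dual

PAIRS = 4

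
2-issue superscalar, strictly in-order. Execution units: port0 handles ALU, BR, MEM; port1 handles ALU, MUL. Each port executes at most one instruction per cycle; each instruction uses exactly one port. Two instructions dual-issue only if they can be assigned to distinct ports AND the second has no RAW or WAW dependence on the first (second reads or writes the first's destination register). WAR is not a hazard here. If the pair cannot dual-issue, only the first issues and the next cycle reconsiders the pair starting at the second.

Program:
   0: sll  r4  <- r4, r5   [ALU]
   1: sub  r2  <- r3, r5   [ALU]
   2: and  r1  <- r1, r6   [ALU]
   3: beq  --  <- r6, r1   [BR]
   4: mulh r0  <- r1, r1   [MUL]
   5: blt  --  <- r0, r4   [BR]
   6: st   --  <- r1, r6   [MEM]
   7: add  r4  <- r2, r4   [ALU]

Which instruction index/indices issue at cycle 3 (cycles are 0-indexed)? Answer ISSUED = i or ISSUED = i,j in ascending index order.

ISSUED = 5

#0 head=0: sll.ALU+sub.ALU i0/i1 pair
#1 head=2: and.ALU i2 RAW r1
#2 head=3: beq.BR+mulh.MUL i3/i4 pair
#3 head=5: blt.BR i5 no-port BR/MEM
#4 head=6: st.MEM+add.ALU i6/i7 pair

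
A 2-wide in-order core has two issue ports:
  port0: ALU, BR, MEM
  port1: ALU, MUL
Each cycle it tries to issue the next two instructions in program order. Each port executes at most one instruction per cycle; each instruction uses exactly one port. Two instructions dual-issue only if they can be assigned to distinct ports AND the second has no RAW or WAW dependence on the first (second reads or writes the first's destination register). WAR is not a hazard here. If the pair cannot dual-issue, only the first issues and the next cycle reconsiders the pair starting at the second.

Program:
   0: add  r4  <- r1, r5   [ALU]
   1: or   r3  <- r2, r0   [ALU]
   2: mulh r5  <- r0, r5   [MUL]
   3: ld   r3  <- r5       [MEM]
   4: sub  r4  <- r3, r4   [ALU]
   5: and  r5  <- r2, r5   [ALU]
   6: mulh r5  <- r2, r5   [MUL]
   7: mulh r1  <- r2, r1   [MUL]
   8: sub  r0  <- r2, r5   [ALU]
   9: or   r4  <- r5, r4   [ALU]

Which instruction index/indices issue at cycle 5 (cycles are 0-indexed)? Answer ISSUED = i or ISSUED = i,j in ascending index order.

ISSUED = 7,8

  cy0 -> i0/i1 (add.ALU+or.ALU) 2-wide
  cy1 -> i2 (mulh.MUL) RAW r5
  cy2 -> i3 (ld.MEM) RAW r3
  cy3 -> i4/i5 (sub.ALU+and.ALU) 2-wide
  cy4 -> i6 (mulh.MUL) no-port MUL/MUL
  cy5 -> i7/i8 (mulh.MUL+sub.ALU) 2-wide
  cy6 -> i9 (or.ALU) tail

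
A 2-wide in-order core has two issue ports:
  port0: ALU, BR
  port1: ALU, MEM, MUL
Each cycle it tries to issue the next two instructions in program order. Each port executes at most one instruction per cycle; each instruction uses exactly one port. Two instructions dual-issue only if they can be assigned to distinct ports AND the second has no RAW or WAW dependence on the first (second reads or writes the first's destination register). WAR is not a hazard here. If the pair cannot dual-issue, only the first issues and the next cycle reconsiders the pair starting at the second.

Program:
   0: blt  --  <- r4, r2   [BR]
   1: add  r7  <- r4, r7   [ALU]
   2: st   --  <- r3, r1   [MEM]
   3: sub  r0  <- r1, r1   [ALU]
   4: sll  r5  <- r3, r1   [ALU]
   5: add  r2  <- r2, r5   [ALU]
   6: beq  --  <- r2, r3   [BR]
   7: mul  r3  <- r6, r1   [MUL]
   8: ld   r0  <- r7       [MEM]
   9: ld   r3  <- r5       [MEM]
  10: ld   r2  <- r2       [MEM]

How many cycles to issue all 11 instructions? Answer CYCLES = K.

CYCLES = 8

  cy0 -> i0/i1 (blt.BR add.ALU) pair
  cy1 -> i2/i3 (st.MEM sub.ALU) pair
  cy2 -> i4 (sll.ALU) RAW r5
  cy3 -> i5 (add.ALU) RAW r2
  cy4 -> i6/i7 (beq.BR mul.MUL) pair
  cy5 -> i8 (ld.MEM) no-port MEM/MEM
  cy6 -> i9 (ld.MEM) no-port MEM/MEM
  cy7 -> i10 (ld.MEM) tail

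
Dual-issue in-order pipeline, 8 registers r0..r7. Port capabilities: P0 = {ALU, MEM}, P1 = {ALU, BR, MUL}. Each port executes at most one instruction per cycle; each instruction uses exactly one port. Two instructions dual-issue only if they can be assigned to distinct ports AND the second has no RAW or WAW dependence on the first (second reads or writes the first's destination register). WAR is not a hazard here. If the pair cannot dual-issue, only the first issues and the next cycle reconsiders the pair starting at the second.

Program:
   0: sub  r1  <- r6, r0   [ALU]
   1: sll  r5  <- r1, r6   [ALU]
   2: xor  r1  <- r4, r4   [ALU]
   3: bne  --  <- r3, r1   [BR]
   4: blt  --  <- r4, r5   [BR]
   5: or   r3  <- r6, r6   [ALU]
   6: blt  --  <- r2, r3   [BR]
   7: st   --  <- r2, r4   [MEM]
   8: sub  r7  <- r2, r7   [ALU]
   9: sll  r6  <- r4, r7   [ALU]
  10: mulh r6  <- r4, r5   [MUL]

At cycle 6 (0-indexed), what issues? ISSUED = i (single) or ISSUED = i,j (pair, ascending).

ISSUED = 9

[0] i0  sub  -- RAW r1
[1] i1&i2  sll/xor  -- pair
[2] i3  bne  -- no-port BR/BR
[3] i4&i5  blt/or  -- pair
[4] i6&i7  blt/st  -- pair
[5] i8  sub  -- RAW r7
[6] i9  sll  -- WAW r6
[7] i10  mulh  -- tail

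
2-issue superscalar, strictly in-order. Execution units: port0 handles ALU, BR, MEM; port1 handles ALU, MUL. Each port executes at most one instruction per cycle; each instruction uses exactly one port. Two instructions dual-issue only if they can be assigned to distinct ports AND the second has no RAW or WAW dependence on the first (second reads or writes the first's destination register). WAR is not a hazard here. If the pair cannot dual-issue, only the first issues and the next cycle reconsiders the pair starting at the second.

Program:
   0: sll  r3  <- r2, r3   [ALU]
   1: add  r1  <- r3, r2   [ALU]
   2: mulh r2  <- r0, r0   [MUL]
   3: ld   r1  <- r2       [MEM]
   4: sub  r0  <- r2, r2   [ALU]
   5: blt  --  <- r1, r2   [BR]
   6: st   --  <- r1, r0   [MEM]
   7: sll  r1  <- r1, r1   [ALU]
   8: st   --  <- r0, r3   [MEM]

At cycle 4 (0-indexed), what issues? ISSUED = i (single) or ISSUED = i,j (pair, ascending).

ISSUED = 6,7

#0 head=0: sll i0 RAW r3
#1 head=1: add/mulh i1&i2 2-wide
#2 head=3: ld/sub i3&i4 2-wide
#3 head=5: blt i5 no-port BR/MEM
#4 head=6: st/sll i6&i7 2-wide
#5 head=8: st i8 tail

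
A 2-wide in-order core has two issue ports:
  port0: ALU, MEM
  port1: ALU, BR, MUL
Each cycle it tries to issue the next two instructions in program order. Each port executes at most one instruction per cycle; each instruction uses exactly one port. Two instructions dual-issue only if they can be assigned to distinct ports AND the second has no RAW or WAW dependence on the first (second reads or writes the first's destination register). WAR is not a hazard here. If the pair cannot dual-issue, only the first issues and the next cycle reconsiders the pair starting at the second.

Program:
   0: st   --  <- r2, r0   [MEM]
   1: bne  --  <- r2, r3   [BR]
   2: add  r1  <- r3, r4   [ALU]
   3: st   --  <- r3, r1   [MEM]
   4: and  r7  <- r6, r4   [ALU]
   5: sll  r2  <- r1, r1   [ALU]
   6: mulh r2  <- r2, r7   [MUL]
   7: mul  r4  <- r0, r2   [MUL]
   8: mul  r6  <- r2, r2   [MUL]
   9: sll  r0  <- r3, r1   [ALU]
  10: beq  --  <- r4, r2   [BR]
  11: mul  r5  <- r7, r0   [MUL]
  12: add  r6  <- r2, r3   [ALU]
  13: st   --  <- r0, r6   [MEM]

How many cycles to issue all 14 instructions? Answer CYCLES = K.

CYCLES = 10

  cy0 -> i0,i1 (st.MEM bne.BR) dual
  cy1 -> i2 (add.ALU) RAW r1
  cy2 -> i3,i4 (st.MEM and.ALU) dual
  cy3 -> i5 (sll.ALU) RAW+WAW r2
  cy4 -> i6 (mulh.MUL) no-port MUL/MUL
  cy5 -> i7 (mul.MUL) no-port MUL/MUL
  cy6 -> i8,i9 (mul.MUL sll.ALU) dual
  cy7 -> i10 (beq.BR) no-port BR/MUL
  cy8 -> i11,i12 (mul.MUL add.ALU) dual
  cy9 -> i13 (st.MEM) tail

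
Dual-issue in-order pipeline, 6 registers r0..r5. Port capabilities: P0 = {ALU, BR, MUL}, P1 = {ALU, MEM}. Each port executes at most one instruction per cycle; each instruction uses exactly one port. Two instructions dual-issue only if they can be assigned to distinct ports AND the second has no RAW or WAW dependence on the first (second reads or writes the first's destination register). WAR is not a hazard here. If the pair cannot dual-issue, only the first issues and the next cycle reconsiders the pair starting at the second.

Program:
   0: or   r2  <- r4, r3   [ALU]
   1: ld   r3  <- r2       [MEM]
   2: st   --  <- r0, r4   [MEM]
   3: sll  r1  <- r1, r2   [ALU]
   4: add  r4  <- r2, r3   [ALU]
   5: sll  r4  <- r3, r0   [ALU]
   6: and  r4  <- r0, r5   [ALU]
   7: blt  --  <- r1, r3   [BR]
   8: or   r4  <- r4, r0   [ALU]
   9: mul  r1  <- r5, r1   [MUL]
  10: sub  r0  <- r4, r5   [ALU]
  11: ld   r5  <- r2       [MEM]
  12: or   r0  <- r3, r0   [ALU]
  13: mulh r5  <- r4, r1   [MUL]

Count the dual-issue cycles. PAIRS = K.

[0] i0  or.ALU  -- RAW r2
[1] i1  ld.MEM  -- no-port MEM/MEM
[2] i2/i3  st.MEM;sll.ALU  -- dual
[3] i4  add.ALU  -- WAW r4
[4] i5  sll.ALU  -- WAW r4
[5] i6/i7  and.ALU;blt.BR  -- dual
[6] i8/i9  or.ALU;mul.MUL  -- dual
[7] i10/i11  sub.ALU;ld.MEM  -- dual
[8] i12/i13  or.ALU;mulh.MUL  -- dual

PAIRS = 5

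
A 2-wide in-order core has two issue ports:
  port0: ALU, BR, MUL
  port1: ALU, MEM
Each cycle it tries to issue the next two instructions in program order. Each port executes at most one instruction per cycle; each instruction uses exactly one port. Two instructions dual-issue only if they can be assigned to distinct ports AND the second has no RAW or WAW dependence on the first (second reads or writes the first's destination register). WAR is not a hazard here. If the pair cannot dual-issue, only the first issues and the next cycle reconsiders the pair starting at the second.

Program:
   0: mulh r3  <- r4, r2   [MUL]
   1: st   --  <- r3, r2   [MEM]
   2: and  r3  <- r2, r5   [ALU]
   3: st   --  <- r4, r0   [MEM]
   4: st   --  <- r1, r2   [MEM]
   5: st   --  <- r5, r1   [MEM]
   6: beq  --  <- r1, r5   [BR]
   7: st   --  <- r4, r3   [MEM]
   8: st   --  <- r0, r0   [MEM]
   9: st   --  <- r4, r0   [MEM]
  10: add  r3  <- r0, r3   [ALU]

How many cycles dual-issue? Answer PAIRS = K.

PAIRS = 3

[0] i0  mulh.MUL  -- RAW r3
[1] i1&i2  st.MEM and.ALU  -- pair
[2] i3  st.MEM  -- no-port MEM/MEM
[3] i4  st.MEM  -- no-port MEM/MEM
[4] i5&i6  st.MEM beq.BR  -- pair
[5] i7  st.MEM  -- no-port MEM/MEM
[6] i8  st.MEM  -- no-port MEM/MEM
[7] i9&i10  st.MEM add.ALU  -- pair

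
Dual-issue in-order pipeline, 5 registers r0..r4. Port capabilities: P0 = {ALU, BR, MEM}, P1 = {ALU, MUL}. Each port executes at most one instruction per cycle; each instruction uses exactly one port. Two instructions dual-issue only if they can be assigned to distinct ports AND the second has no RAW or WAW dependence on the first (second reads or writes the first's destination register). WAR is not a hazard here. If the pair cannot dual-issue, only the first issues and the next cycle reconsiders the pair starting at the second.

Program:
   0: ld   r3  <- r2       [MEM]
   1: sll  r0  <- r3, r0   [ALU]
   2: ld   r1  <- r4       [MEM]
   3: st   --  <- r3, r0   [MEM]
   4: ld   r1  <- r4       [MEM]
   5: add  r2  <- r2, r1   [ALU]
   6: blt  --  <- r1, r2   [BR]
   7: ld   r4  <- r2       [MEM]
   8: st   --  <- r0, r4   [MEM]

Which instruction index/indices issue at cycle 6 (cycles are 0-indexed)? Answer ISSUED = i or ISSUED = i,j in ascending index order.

  cy0 -> i0 (ld) RAW r3
  cy1 -> i1+i2 (sll ld) dual
  cy2 -> i3 (st) no-port MEM/MEM
  cy3 -> i4 (ld) RAW r1
  cy4 -> i5 (add) RAW r2
  cy5 -> i6 (blt) no-port BR/MEM
  cy6 -> i7 (ld) no-port MEM/MEM
  cy7 -> i8 (st) tail

ISSUED = 7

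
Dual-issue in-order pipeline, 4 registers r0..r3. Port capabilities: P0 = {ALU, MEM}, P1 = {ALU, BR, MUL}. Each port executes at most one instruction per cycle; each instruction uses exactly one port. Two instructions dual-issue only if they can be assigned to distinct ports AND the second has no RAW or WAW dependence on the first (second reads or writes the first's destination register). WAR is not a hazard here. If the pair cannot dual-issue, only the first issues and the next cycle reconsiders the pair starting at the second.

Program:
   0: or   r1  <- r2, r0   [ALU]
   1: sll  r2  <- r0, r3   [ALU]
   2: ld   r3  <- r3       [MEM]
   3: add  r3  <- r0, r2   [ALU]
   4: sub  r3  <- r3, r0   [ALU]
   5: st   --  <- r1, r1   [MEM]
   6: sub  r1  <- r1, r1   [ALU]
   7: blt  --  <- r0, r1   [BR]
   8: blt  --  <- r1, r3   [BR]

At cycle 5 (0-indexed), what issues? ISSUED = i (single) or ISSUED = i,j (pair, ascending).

ISSUED = 7

0. or+sll @i0/i1  | pair
1. ld @i2  | WAW r3
2. add @i3  | RAW+WAW r3
3. sub+st @i4/i5  | pair
4. sub @i6  | RAW r1
5. blt @i7  | no-port BR/BR
6. blt @i8  | tail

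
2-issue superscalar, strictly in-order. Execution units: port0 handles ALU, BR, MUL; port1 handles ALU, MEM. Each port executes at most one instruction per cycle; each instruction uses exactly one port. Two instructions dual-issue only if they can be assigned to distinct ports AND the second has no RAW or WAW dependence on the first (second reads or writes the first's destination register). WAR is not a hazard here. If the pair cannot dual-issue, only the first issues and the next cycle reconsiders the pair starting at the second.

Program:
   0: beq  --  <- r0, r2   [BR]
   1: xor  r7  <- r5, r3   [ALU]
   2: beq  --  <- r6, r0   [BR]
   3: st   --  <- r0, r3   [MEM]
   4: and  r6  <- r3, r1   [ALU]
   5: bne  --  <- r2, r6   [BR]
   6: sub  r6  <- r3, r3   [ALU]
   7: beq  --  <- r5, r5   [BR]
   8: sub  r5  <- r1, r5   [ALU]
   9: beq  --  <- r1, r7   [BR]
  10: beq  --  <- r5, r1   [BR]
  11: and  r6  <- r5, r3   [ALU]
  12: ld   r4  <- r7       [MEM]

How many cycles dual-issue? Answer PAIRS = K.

PAIRS = 5

#0 head=0: beq;xor i0&i1 pair
#1 head=2: beq;st i2&i3 pair
#2 head=4: and i4 RAW r6
#3 head=5: bne;sub i5&i6 pair
#4 head=7: beq;sub i7&i8 pair
#5 head=9: beq i9 no-port BR/BR
#6 head=10: beq;and i10&i11 pair
#7 head=12: ld i12 tail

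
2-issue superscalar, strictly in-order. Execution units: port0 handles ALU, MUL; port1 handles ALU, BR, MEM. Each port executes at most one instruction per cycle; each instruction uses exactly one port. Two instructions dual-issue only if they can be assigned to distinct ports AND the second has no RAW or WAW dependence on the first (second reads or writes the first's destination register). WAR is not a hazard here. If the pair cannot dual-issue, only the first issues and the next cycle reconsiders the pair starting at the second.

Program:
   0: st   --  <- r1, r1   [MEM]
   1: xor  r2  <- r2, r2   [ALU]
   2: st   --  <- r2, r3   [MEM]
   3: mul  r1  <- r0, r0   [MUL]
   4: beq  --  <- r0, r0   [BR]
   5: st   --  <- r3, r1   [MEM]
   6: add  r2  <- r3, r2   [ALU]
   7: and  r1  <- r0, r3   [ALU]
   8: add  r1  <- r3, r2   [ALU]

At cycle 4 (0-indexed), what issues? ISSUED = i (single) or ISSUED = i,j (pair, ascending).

#0 head=0: st.MEM+xor.ALU i0,i1 dual
#1 head=2: st.MEM+mul.MUL i2,i3 dual
#2 head=4: beq.BR i4 no-port BR/MEM
#3 head=5: st.MEM+add.ALU i5,i6 dual
#4 head=7: and.ALU i7 WAW r1
#5 head=8: add.ALU i8 tail

ISSUED = 7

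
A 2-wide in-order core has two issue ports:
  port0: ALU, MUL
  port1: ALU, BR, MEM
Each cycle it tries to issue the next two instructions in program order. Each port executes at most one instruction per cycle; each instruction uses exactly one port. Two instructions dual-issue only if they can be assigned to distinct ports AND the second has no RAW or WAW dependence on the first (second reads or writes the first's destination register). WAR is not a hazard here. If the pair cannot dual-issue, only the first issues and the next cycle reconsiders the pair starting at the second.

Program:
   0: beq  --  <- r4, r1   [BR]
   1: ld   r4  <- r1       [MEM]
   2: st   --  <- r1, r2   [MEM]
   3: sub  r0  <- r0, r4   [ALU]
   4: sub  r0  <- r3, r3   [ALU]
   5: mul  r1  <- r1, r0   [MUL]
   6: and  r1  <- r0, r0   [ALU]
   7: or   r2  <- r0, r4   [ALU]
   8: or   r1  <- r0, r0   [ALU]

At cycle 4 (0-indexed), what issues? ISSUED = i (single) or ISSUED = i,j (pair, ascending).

ISSUED = 5

0. beq @i0  | no-port BR/MEM
1. ld @i1  | no-port MEM/MEM
2. st/sub @i2/i3  | pair
3. sub @i4  | RAW r0
4. mul @i5  | WAW r1
5. and/or @i6/i7  | pair
6. or @i8  | tail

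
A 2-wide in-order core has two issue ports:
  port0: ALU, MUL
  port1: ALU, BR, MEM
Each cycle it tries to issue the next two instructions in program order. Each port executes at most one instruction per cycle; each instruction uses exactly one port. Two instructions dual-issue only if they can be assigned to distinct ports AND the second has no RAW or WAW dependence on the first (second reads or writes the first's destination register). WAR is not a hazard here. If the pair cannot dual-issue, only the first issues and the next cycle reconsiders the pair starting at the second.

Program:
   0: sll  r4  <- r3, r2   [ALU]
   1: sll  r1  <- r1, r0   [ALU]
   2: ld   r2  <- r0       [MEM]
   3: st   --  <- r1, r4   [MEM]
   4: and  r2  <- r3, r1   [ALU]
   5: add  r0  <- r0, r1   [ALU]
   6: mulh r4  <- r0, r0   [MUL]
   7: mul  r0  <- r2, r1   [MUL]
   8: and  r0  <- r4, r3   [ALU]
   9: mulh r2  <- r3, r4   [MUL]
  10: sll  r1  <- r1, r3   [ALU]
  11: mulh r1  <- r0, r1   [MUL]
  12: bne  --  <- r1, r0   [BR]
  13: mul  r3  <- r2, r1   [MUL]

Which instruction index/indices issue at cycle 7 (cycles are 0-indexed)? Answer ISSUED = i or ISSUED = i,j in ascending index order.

ISSUED = 10

t=0 i0&i1:sll+sll ; 2-wide
t=1 i2:ld ; no-port MEM/MEM
t=2 i3&i4:st+and ; 2-wide
t=3 i5:add ; RAW r0
t=4 i6:mulh ; no-port MUL/MUL
t=5 i7:mul ; WAW r0
t=6 i8&i9:and+mulh ; 2-wide
t=7 i10:sll ; RAW+WAW r1
t=8 i11:mulh ; RAW r1
t=9 i12&i13:bne+mul ; 2-wide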